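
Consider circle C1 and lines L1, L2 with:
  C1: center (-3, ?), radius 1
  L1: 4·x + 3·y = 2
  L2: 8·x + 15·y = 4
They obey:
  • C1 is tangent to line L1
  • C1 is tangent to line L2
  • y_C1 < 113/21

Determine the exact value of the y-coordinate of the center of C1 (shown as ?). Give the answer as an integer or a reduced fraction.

1. [C1‖L1]  y_C1² − (28/3)y_C1 + 19 = 0  ⇒  y_C1 = 3 or 19/3
2. [C1‖L2]  y_C1² − (56/15)y_C1 + 11/5 = 0  ⇒  y_C1 = 11/15 or 3

3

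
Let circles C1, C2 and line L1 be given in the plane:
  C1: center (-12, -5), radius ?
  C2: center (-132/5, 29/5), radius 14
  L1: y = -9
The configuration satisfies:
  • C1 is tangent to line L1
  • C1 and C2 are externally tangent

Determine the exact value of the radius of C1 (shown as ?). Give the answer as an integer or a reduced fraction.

4

1. [C1‖L1]  r_C1² − 16 = 0  ⇒  r_C1 = 4 (r>0 drops 1)
2. [ext C1·C2]  r_C1² + 28r_C1 − 128 = 0  ⇒  r_C1 = 4 (r>0 drops 1)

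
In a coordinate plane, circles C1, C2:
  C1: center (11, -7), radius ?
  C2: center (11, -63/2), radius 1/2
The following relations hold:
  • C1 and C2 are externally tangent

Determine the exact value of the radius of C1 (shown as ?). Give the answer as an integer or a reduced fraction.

24

1. [ext C1·C2]  r_C1² + 1r_C1 − 600 = 0  ⇒  r_C1 = 24 (r>0 drops 1)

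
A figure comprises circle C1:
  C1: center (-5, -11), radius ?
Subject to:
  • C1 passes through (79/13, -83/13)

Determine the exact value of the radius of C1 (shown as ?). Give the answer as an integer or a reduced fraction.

1. [C1∋P]  r_C1² − 144 = 0  ⇒  r_C1 = 12 (r>0 drops 1)

12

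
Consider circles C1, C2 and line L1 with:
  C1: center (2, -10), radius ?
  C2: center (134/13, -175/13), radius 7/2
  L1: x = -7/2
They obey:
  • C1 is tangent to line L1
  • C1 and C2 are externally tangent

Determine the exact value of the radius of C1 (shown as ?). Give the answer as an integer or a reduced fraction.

11/2

1. [C1‖L1]  r_C1² − 121/4 = 0  ⇒  r_C1 = 11/2 (r>0 drops 1)
2. [ext C1·C2]  r_C1² + 7r_C1 − 275/4 = 0  ⇒  r_C1 = 11/2 (r>0 drops 1)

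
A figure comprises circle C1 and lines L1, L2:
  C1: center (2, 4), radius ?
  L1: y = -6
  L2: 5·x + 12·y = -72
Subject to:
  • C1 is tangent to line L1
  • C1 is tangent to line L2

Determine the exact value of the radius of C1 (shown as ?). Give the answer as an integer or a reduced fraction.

10

1. [C1‖L1]  r_C1² − 100 = 0  ⇒  r_C1 = 10 (r>0 drops 1)
2. [C1‖L2]  r_C1² − 100 = 0  ⇒  r_C1 = 10 (r>0 drops 1)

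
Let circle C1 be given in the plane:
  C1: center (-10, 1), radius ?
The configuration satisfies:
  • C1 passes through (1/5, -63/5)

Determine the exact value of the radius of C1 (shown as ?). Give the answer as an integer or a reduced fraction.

1. [C1∋P]  r_C1² − 289 = 0  ⇒  r_C1 = 17 (r>0 drops 1)

17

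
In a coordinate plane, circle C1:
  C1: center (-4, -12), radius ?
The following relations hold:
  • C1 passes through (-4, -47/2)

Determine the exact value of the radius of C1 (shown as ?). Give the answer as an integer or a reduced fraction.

1. [C1∋P]  r_C1² − 529/4 = 0  ⇒  r_C1 = 23/2 (r>0 drops 1)

23/2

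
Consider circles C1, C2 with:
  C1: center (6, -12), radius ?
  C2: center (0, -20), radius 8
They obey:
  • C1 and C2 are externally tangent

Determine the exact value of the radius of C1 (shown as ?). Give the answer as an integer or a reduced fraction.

1. [ext C1·C2]  r_C1² + 16r_C1 − 36 = 0  ⇒  r_C1 = 2 (r>0 drops 1)

2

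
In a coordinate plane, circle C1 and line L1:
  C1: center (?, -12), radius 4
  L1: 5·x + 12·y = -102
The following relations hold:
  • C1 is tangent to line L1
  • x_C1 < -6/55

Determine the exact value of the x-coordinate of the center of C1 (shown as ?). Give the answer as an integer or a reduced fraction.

-2

1. [C1‖L1]  x_C1² − (84/5)x_C1 − 188/5 = 0  ⇒  x_C1 = -2 or 94/5
2. given x_C1 < -6/55: keep -2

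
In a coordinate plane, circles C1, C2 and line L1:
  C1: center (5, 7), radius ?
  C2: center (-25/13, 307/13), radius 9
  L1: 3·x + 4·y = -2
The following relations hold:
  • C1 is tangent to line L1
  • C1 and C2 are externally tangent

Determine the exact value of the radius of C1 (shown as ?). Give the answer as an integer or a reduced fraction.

1. [C1‖L1]  r_C1² − 81 = 0  ⇒  r_C1 = 9 (r>0 drops 1)
2. [ext C1·C2]  r_C1² + 18r_C1 − 243 = 0  ⇒  r_C1 = 9 (r>0 drops 1)

9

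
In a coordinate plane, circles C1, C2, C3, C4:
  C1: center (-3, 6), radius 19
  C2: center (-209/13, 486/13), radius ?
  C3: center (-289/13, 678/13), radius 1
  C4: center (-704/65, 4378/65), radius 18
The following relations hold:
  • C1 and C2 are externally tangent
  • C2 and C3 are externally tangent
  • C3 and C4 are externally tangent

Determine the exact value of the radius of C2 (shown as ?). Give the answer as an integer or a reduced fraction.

1. [ext C1·C2]  r_C2² + 38r_C2 − 795 = 0  ⇒  r_C2 = 15 (r>0 drops 1)
2. [ext C2·C3]  r_C2² + 2r_C2 − 255 = 0  ⇒  r_C2 = 15 (r>0 drops 1)

15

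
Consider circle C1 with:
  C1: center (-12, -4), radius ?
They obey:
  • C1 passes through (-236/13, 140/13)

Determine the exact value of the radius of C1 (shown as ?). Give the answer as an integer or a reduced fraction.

1. [C1∋P]  r_C1² − 256 = 0  ⇒  r_C1 = 16 (r>0 drops 1)

16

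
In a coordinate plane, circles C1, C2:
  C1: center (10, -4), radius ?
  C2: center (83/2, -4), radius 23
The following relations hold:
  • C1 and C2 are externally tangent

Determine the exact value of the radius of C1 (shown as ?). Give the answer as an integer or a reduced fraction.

17/2

1. [ext C1·C2]  r_C1² + 46r_C1 − 1853/4 = 0  ⇒  r_C1 = 17/2 (r>0 drops 1)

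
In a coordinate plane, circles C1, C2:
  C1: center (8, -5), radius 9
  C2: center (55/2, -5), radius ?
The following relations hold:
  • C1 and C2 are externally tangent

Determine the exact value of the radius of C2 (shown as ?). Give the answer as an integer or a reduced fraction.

1. [ext C1·C2]  r_C2² + 18r_C2 − 1197/4 = 0  ⇒  r_C2 = 21/2 (r>0 drops 1)

21/2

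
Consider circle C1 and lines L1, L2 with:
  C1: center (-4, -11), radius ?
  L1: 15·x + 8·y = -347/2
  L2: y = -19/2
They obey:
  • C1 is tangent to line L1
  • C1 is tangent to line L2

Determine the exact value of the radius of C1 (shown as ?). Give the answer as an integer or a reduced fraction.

1. [C1‖L1]  r_C1² − 9/4 = 0  ⇒  r_C1 = 3/2 (r>0 drops 1)
2. [C1‖L2]  r_C1² − 9/4 = 0  ⇒  r_C1 = 3/2 (r>0 drops 1)

3/2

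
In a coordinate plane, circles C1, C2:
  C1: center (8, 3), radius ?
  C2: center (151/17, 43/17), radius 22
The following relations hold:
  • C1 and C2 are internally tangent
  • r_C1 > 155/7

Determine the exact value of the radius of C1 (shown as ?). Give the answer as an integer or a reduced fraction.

23

1. [int C1,C2]  r_C1² − 44r_C1 + 483 = 0  ⇒  r_C1 = 21 or 23
2. given r_C1 > 155/7: keep 23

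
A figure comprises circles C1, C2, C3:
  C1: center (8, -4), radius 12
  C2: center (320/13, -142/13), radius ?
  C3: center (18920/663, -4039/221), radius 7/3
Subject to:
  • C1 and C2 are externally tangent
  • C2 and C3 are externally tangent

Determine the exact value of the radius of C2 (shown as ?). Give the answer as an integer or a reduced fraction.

1. [ext C1·C2]  r_C2² + 24r_C2 − 180 = 0  ⇒  r_C2 = 6 (r>0 drops 1)
2. [ext C2·C3]  r_C2² + (14/3)r_C2 − 64 = 0  ⇒  r_C2 = 6 (r>0 drops 1)

6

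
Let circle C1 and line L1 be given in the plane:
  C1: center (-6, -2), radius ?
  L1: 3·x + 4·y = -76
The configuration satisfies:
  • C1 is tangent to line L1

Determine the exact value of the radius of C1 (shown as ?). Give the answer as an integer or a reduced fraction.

10

1. [C1‖L1]  r_C1² − 100 = 0  ⇒  r_C1 = 10 (r>0 drops 1)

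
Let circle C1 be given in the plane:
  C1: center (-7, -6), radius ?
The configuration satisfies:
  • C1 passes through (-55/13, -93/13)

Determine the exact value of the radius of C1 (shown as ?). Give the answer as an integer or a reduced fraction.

1. [C1∋P]  r_C1² − 9 = 0  ⇒  r_C1 = 3 (r>0 drops 1)

3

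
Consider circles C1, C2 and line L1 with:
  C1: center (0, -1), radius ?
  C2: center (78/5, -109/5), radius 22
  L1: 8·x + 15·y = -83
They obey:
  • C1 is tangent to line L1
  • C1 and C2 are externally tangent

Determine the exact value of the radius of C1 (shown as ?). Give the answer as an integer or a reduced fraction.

4

1. [C1‖L1]  r_C1² − 16 = 0  ⇒  r_C1 = 4 (r>0 drops 1)
2. [ext C1·C2]  r_C1² + 44r_C1 − 192 = 0  ⇒  r_C1 = 4 (r>0 drops 1)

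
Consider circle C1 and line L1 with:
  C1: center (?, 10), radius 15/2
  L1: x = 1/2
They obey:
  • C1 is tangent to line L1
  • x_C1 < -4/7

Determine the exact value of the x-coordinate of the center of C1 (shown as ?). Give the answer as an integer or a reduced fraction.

1. [C1‖L1]  x_C1² − 1x_C1 − 56 = 0  ⇒  x_C1 = -7 or 8
2. given x_C1 < -4/7: keep -7

-7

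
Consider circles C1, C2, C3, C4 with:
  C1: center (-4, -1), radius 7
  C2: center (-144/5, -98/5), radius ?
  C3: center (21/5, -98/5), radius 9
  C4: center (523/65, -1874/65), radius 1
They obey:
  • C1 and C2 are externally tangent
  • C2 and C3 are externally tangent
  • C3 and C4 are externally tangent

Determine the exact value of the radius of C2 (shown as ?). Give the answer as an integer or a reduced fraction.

1. [ext C1·C2]  r_C2² + 14r_C2 − 912 = 0  ⇒  r_C2 = 24 (r>0 drops 1)
2. [ext C2·C3]  r_C2² + 18r_C2 − 1008 = 0  ⇒  r_C2 = 24 (r>0 drops 1)

24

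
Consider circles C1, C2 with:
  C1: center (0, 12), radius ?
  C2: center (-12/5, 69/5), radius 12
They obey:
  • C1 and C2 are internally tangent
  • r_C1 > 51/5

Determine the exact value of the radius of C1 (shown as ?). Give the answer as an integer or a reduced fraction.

15

1. [int C1,C2]  r_C1² − 24r_C1 + 135 = 0  ⇒  r_C1 = 9 or 15
2. given r_C1 > 51/5: keep 15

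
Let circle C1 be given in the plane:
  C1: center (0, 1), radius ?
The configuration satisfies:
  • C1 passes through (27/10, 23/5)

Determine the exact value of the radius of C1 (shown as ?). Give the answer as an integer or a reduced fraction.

9/2

1. [C1∋P]  r_C1² − 81/4 = 0  ⇒  r_C1 = 9/2 (r>0 drops 1)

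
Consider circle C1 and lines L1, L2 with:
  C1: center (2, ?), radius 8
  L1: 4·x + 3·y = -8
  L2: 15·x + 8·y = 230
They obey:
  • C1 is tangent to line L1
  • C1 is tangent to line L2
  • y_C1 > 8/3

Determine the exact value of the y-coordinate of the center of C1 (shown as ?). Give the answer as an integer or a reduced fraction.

8

1. [C1‖L1]  y_C1² + (32/3)y_C1 − 448/3 = 0  ⇒  y_C1 = -56/3 or 8
2. [C1‖L2]  y_C1² − 50y_C1 + 336 = 0  ⇒  y_C1 = 8 or 42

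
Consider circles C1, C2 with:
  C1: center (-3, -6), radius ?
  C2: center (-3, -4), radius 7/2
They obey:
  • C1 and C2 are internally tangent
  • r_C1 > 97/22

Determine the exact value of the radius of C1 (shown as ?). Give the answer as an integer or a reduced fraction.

11/2

1. [int C1,C2]  r_C1² − 7r_C1 + 33/4 = 0  ⇒  r_C1 = 3/2 or 11/2
2. given r_C1 > 97/22: keep 11/2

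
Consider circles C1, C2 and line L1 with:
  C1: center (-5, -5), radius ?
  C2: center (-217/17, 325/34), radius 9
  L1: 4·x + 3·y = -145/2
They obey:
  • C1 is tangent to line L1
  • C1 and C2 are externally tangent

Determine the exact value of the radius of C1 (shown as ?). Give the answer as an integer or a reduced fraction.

1. [C1‖L1]  r_C1² − 225/4 = 0  ⇒  r_C1 = 15/2 (r>0 drops 1)
2. [ext C1·C2]  r_C1² + 18r_C1 − 765/4 = 0  ⇒  r_C1 = 15/2 (r>0 drops 1)

15/2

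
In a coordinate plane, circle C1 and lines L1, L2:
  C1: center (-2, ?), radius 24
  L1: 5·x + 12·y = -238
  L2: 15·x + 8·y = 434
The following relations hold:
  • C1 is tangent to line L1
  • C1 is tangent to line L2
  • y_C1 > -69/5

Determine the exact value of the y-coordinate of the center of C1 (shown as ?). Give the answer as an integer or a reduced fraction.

1. [C1‖L1]  y_C1² + 38y_C1 − 315 = 0  ⇒  y_C1 = -45 or 7
2. [C1‖L2]  y_C1² − 116y_C1 + 763 = 0  ⇒  y_C1 = 7 or 109

7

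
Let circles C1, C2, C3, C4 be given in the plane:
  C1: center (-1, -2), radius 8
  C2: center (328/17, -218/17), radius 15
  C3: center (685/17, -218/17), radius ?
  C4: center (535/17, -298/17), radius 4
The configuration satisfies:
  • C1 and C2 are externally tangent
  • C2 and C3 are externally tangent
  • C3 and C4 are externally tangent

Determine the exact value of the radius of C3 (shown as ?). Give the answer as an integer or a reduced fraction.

1. [ext C2·C3]  r_C3² + 30r_C3 − 216 = 0  ⇒  r_C3 = 6 (r>0 drops 1)
2. [ext C3·C4]  r_C3² + 8r_C3 − 84 = 0  ⇒  r_C3 = 6 (r>0 drops 1)

6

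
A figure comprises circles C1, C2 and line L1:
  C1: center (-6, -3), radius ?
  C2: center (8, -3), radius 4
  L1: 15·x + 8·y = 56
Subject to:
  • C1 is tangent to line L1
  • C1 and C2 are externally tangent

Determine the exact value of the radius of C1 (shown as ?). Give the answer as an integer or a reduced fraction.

10

1. [C1‖L1]  r_C1² − 100 = 0  ⇒  r_C1 = 10 (r>0 drops 1)
2. [ext C1·C2]  r_C1² + 8r_C1 − 180 = 0  ⇒  r_C1 = 10 (r>0 drops 1)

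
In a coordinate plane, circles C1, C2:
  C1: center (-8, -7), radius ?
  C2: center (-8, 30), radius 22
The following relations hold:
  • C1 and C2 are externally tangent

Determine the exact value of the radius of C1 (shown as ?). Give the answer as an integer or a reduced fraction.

1. [ext C1·C2]  r_C1² + 44r_C1 − 885 = 0  ⇒  r_C1 = 15 (r>0 drops 1)

15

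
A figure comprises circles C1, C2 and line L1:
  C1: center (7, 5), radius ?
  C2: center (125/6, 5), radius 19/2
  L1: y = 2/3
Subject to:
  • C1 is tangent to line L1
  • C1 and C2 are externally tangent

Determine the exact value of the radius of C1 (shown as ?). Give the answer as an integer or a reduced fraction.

1. [C1‖L1]  r_C1² − 169/9 = 0  ⇒  r_C1 = 13/3 (r>0 drops 1)
2. [ext C1·C2]  r_C1² + 19r_C1 − 910/9 = 0  ⇒  r_C1 = 13/3 (r>0 drops 1)

13/3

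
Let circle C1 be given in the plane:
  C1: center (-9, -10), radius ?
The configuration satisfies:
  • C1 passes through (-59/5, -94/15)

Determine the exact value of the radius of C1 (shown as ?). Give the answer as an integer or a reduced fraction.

14/3

1. [C1∋P]  r_C1² − 196/9 = 0  ⇒  r_C1 = 14/3 (r>0 drops 1)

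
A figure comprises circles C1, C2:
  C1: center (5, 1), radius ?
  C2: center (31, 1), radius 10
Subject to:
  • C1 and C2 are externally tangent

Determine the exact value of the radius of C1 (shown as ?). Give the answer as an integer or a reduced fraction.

16

1. [ext C1·C2]  r_C1² + 20r_C1 − 576 = 0  ⇒  r_C1 = 16 (r>0 drops 1)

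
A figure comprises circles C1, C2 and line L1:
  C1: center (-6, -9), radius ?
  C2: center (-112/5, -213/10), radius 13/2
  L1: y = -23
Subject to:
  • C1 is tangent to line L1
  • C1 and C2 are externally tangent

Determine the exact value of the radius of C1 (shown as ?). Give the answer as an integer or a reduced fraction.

14

1. [C1‖L1]  r_C1² − 196 = 0  ⇒  r_C1 = 14 (r>0 drops 1)
2. [ext C1·C2]  r_C1² + 13r_C1 − 378 = 0  ⇒  r_C1 = 14 (r>0 drops 1)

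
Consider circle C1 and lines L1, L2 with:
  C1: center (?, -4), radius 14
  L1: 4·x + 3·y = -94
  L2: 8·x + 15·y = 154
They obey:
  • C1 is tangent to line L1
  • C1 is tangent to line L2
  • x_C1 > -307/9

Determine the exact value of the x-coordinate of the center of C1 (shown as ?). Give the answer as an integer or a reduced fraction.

-3

1. [C1‖L1]  x_C1² + 41x_C1 + 114 = 0  ⇒  x_C1 = -38 or -3
2. [C1‖L2]  x_C1² − (107/2)x_C1 − 339/2 = 0  ⇒  x_C1 = -3 or 113/2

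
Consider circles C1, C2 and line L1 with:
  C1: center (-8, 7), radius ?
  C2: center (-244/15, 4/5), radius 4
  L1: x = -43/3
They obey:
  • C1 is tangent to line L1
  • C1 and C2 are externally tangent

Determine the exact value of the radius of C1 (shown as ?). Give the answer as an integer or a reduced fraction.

1. [C1‖L1]  r_C1² − 361/9 = 0  ⇒  r_C1 = 19/3 (r>0 drops 1)
2. [ext C1·C2]  r_C1² + 8r_C1 − 817/9 = 0  ⇒  r_C1 = 19/3 (r>0 drops 1)

19/3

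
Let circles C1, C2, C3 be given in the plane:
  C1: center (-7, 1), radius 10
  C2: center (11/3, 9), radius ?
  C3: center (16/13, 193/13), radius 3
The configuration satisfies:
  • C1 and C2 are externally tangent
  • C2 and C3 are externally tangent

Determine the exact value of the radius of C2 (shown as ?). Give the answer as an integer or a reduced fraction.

1. [ext C1·C2]  r_C2² + 20r_C2 − 700/9 = 0  ⇒  r_C2 = 10/3 (r>0 drops 1)
2. [ext C2·C3]  r_C2² + 6r_C2 − 280/9 = 0  ⇒  r_C2 = 10/3 (r>0 drops 1)

10/3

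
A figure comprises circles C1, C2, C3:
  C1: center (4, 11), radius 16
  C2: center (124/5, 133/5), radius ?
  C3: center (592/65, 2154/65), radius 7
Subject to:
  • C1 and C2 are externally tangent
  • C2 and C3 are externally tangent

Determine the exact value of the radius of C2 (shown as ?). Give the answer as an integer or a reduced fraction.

10

1. [ext C1·C2]  r_C2² + 32r_C2 − 420 = 0  ⇒  r_C2 = 10 (r>0 drops 1)
2. [ext C2·C3]  r_C2² + 14r_C2 − 240 = 0  ⇒  r_C2 = 10 (r>0 drops 1)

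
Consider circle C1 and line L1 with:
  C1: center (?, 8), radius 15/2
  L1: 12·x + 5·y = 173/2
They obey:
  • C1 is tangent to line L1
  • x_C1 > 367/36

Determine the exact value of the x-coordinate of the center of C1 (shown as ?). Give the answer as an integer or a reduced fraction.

1. [C1‖L1]  x_C1² − (31/4)x_C1 − 51 = 0  ⇒  x_C1 = -17/4 or 12
2. given x_C1 > 367/36: keep 12

12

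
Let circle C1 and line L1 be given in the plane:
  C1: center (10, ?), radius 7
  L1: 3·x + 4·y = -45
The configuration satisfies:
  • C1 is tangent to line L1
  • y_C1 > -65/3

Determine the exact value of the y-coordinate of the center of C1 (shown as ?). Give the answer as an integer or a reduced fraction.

-10

1. [C1‖L1]  y_C1² + (75/2)y_C1 + 275 = 0  ⇒  y_C1 = -55/2 or -10
2. given y_C1 > -65/3: keep -10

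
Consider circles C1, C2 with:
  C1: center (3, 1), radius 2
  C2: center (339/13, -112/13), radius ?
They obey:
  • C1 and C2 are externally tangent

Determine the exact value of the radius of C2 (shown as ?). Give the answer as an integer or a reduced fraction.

23

1. [ext C1·C2]  r_C2² + 4r_C2 − 621 = 0  ⇒  r_C2 = 23 (r>0 drops 1)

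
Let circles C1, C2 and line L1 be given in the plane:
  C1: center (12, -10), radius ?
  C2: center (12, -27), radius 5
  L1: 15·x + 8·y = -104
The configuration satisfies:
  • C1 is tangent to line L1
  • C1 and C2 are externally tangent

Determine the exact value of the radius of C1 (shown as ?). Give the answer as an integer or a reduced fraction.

1. [C1‖L1]  r_C1² − 144 = 0  ⇒  r_C1 = 12 (r>0 drops 1)
2. [ext C1·C2]  r_C1² + 10r_C1 − 264 = 0  ⇒  r_C1 = 12 (r>0 drops 1)

12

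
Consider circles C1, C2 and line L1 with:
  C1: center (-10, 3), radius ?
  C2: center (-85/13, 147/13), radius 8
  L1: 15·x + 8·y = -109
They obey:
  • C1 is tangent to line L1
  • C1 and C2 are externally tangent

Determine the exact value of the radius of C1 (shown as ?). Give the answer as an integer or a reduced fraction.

1

1. [C1‖L1]  r_C1² − 1 = 0  ⇒  r_C1 = 1 (r>0 drops 1)
2. [ext C1·C2]  r_C1² + 16r_C1 − 17 = 0  ⇒  r_C1 = 1 (r>0 drops 1)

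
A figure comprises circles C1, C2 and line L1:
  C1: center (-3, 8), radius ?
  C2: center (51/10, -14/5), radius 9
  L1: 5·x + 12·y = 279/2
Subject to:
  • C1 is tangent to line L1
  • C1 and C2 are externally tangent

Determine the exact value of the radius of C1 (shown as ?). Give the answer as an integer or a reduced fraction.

9/2

1. [C1‖L1]  r_C1² − 81/4 = 0  ⇒  r_C1 = 9/2 (r>0 drops 1)
2. [ext C1·C2]  r_C1² + 18r_C1 − 405/4 = 0  ⇒  r_C1 = 9/2 (r>0 drops 1)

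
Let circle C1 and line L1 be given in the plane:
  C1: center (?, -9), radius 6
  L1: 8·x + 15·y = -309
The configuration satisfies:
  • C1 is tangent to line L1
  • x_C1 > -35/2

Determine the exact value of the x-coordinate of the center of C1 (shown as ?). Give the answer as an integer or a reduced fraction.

-9

1. [C1‖L1]  x_C1² + (87/2)x_C1 + 621/2 = 0  ⇒  x_C1 = -69/2 or -9
2. given x_C1 > -35/2: keep -9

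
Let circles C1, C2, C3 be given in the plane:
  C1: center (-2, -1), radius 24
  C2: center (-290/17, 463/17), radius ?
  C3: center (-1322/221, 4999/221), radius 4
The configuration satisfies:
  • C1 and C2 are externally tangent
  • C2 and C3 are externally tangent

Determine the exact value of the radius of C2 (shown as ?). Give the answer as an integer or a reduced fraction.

8

1. [ext C1·C2]  r_C2² + 48r_C2 − 448 = 0  ⇒  r_C2 = 8 (r>0 drops 1)
2. [ext C2·C3]  r_C2² + 8r_C2 − 128 = 0  ⇒  r_C2 = 8 (r>0 drops 1)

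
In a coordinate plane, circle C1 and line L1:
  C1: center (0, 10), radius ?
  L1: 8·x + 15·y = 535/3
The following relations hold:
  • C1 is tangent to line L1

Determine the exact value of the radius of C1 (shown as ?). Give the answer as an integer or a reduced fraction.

5/3

1. [C1‖L1]  r_C1² − 25/9 = 0  ⇒  r_C1 = 5/3 (r>0 drops 1)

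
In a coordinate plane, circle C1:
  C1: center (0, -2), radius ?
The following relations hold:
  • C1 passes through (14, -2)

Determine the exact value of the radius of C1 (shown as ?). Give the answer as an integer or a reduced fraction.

14

1. [C1∋P]  r_C1² − 196 = 0  ⇒  r_C1 = 14 (r>0 drops 1)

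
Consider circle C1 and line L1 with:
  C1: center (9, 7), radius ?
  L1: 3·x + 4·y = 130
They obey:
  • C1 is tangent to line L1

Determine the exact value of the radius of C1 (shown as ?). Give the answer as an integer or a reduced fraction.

1. [C1‖L1]  r_C1² − 225 = 0  ⇒  r_C1 = 15 (r>0 drops 1)

15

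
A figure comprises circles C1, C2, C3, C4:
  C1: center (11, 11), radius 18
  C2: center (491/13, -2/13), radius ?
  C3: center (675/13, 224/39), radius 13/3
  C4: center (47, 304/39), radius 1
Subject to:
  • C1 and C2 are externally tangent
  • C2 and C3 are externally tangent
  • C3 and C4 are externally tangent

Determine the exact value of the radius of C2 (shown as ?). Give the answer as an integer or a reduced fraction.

11

1. [ext C1·C2]  r_C2² + 36r_C2 − 517 = 0  ⇒  r_C2 = 11 (r>0 drops 1)
2. [ext C2·C3]  r_C2² + (26/3)r_C2 − 649/3 = 0  ⇒  r_C2 = 11 (r>0 drops 1)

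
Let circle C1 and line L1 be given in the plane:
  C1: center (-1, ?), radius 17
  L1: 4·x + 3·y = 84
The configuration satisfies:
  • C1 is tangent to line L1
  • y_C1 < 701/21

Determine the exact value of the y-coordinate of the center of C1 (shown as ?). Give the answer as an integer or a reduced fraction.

1

1. [C1‖L1]  y_C1² − (176/3)y_C1 + 173/3 = 0  ⇒  y_C1 = 1 or 173/3
2. given y_C1 < 701/21: keep 1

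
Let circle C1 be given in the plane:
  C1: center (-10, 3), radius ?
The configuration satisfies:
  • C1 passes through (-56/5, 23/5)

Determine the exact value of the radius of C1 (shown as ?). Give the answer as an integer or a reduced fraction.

2

1. [C1∋P]  r_C1² − 4 = 0  ⇒  r_C1 = 2 (r>0 drops 1)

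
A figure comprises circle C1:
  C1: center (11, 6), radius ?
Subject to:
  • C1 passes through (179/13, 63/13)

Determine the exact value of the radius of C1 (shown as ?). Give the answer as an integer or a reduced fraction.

1. [C1∋P]  r_C1² − 9 = 0  ⇒  r_C1 = 3 (r>0 drops 1)

3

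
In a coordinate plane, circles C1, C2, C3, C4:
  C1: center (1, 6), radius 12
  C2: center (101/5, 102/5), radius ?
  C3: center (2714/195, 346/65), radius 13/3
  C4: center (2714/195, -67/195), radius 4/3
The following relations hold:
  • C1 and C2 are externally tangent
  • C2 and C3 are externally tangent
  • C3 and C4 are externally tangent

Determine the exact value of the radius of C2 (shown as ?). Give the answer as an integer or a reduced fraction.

12

1. [ext C1·C2]  r_C2² + 24r_C2 − 432 = 0  ⇒  r_C2 = 12 (r>0 drops 1)
2. [ext C2·C3]  r_C2² + (26/3)r_C2 − 248 = 0  ⇒  r_C2 = 12 (r>0 drops 1)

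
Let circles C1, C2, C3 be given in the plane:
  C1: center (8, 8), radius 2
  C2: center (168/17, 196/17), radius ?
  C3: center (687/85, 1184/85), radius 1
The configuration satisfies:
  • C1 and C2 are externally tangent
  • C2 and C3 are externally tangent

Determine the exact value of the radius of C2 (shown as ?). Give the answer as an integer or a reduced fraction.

1. [ext C1·C2]  r_C2² + 4r_C2 − 12 = 0  ⇒  r_C2 = 2 (r>0 drops 1)
2. [ext C2·C3]  r_C2² + 2r_C2 − 8 = 0  ⇒  r_C2 = 2 (r>0 drops 1)

2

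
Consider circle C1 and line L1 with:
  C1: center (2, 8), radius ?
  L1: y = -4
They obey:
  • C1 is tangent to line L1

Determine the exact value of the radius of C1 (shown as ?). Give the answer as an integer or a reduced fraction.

1. [C1‖L1]  r_C1² − 144 = 0  ⇒  r_C1 = 12 (r>0 drops 1)

12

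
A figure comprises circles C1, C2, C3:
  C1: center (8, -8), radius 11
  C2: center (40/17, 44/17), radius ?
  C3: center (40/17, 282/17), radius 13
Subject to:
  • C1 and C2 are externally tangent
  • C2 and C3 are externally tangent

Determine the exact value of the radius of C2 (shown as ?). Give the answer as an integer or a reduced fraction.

1

1. [ext C1·C2]  r_C2² + 22r_C2 − 23 = 0  ⇒  r_C2 = 1 (r>0 drops 1)
2. [ext C2·C3]  r_C2² + 26r_C2 − 27 = 0  ⇒  r_C2 = 1 (r>0 drops 1)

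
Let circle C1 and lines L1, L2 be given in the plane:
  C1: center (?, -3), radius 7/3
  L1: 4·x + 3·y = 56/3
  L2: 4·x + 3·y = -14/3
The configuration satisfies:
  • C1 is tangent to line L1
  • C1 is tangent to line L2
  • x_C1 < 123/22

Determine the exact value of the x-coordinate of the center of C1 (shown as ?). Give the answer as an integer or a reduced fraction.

4

1. [C1‖L1]  x_C1² − (83/6)x_C1 + 118/3 = 0  ⇒  x_C1 = 4 or 59/6
2. [C1‖L2]  x_C1² − (13/6)x_C1 − 22/3 = 0  ⇒  x_C1 = -11/6 or 4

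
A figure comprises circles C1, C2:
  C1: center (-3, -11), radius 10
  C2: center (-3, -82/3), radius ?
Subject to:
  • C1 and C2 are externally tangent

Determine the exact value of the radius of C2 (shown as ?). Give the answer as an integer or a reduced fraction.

1. [ext C1·C2]  r_C2² + 20r_C2 − 1501/9 = 0  ⇒  r_C2 = 19/3 (r>0 drops 1)

19/3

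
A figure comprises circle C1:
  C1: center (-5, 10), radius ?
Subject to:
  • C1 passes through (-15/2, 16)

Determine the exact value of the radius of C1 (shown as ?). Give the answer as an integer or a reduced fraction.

13/2

1. [C1∋P]  r_C1² − 169/4 = 0  ⇒  r_C1 = 13/2 (r>0 drops 1)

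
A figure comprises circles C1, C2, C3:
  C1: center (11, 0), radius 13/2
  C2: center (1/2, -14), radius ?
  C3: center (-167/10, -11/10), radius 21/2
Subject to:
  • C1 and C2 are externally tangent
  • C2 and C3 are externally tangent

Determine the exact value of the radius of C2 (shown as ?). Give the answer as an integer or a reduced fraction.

11

1. [ext C1·C2]  r_C2² + 13r_C2 − 264 = 0  ⇒  r_C2 = 11 (r>0 drops 1)
2. [ext C2·C3]  r_C2² + 21r_C2 − 352 = 0  ⇒  r_C2 = 11 (r>0 drops 1)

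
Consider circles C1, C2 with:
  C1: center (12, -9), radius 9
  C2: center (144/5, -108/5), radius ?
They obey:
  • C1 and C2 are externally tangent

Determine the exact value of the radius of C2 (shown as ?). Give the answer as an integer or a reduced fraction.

1. [ext C1·C2]  r_C2² + 18r_C2 − 360 = 0  ⇒  r_C2 = 12 (r>0 drops 1)

12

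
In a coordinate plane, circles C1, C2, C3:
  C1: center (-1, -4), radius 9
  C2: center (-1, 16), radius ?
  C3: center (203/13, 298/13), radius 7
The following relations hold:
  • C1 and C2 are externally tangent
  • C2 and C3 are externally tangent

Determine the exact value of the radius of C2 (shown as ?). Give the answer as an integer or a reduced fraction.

1. [ext C1·C2]  r_C2² + 18r_C2 − 319 = 0  ⇒  r_C2 = 11 (r>0 drops 1)
2. [ext C2·C3]  r_C2² + 14r_C2 − 275 = 0  ⇒  r_C2 = 11 (r>0 drops 1)

11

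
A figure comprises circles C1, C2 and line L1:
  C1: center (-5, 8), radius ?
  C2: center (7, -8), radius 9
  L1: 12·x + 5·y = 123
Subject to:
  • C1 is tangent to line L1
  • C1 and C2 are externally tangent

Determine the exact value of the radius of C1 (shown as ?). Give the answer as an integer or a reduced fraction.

11

1. [C1‖L1]  r_C1² − 121 = 0  ⇒  r_C1 = 11 (r>0 drops 1)
2. [ext C1·C2]  r_C1² + 18r_C1 − 319 = 0  ⇒  r_C1 = 11 (r>0 drops 1)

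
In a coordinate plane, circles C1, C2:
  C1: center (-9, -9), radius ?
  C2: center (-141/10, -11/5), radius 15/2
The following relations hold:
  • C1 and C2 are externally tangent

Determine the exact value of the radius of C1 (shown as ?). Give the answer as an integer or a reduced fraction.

1

1. [ext C1·C2]  r_C1² + 15r_C1 − 16 = 0  ⇒  r_C1 = 1 (r>0 drops 1)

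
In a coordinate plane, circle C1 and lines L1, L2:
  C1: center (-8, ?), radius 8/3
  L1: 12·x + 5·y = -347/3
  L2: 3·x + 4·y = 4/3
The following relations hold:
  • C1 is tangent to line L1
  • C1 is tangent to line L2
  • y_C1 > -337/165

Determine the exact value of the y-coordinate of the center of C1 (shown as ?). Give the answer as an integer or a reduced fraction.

1. [C1‖L1]  y_C1² + (118/15)y_C1 − 163/5 = 0  ⇒  y_C1 = -163/15 or 3
2. [C1‖L2]  y_C1² − (38/3)y_C1 + 29 = 0  ⇒  y_C1 = 3 or 29/3

3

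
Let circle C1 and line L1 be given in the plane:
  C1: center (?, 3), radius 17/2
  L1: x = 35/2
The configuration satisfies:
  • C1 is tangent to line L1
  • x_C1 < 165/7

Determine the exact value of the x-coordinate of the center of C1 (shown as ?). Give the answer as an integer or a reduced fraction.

1. [C1‖L1]  x_C1² − 35x_C1 + 234 = 0  ⇒  x_C1 = 9 or 26
2. given x_C1 < 165/7: keep 9

9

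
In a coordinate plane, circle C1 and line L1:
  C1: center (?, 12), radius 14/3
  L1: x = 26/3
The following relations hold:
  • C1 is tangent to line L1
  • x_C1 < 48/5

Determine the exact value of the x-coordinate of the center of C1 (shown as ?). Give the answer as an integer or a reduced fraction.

1. [C1‖L1]  x_C1² − (52/3)x_C1 + 160/3 = 0  ⇒  x_C1 = 4 or 40/3
2. given x_C1 < 48/5: keep 4

4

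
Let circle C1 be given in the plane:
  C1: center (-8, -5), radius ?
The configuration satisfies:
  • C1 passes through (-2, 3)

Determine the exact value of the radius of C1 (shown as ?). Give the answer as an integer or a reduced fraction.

1. [C1∋P]  r_C1² − 100 = 0  ⇒  r_C1 = 10 (r>0 drops 1)

10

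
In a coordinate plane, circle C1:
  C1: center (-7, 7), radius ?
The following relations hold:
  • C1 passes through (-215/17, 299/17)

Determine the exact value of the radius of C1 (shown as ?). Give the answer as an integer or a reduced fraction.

12

1. [C1∋P]  r_C1² − 144 = 0  ⇒  r_C1 = 12 (r>0 drops 1)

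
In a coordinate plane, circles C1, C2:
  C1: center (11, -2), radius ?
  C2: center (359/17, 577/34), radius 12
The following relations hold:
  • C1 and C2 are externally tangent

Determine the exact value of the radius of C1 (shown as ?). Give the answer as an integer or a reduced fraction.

19/2

1. [ext C1·C2]  r_C1² + 24r_C1 − 1273/4 = 0  ⇒  r_C1 = 19/2 (r>0 drops 1)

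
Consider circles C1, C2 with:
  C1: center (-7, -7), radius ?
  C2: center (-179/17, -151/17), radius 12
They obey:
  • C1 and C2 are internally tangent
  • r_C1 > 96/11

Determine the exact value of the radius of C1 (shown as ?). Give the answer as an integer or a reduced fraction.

1. [int C1,C2]  r_C1² − 24r_C1 + 128 = 0  ⇒  r_C1 = 8 or 16
2. given r_C1 > 96/11: keep 16

16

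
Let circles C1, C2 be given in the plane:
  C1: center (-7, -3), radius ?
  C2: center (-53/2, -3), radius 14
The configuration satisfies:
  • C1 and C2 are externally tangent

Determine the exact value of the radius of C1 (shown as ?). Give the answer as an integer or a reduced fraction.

1. [ext C1·C2]  r_C1² + 28r_C1 − 737/4 = 0  ⇒  r_C1 = 11/2 (r>0 drops 1)

11/2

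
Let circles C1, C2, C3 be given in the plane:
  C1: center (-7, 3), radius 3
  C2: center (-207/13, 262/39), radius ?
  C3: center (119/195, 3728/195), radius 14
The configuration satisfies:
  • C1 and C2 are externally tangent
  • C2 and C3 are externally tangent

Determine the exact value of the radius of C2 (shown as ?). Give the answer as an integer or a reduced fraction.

20/3

1. [ext C1·C2]  r_C2² + 6r_C2 − 760/9 = 0  ⇒  r_C2 = 20/3 (r>0 drops 1)
2. [ext C2·C3]  r_C2² + 28r_C2 − 2080/9 = 0  ⇒  r_C2 = 20/3 (r>0 drops 1)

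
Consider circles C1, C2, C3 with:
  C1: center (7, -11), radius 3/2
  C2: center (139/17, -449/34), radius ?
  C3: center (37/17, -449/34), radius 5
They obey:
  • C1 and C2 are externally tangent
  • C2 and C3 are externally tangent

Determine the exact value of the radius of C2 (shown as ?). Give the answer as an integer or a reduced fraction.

1

1. [ext C1·C2]  r_C2² + 3r_C2 − 4 = 0  ⇒  r_C2 = 1 (r>0 drops 1)
2. [ext C2·C3]  r_C2² + 10r_C2 − 11 = 0  ⇒  r_C2 = 1 (r>0 drops 1)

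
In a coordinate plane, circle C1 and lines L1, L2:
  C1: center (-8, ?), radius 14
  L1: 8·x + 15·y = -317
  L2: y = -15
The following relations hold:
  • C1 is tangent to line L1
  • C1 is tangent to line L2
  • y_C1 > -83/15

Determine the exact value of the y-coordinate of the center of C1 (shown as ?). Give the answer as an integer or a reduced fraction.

-1

1. [C1‖L1]  y_C1² + (506/15)y_C1 + 491/15 = 0  ⇒  y_C1 = -491/15 or -1
2. [C1‖L2]  y_C1² + 30y_C1 + 29 = 0  ⇒  y_C1 = -29 or -1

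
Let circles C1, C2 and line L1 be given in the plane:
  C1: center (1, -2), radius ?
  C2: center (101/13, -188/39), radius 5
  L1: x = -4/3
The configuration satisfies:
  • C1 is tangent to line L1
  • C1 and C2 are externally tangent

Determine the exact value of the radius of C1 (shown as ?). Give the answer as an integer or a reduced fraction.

1. [C1‖L1]  r_C1² − 49/9 = 0  ⇒  r_C1 = 7/3 (r>0 drops 1)
2. [ext C1·C2]  r_C1² + 10r_C1 − 259/9 = 0  ⇒  r_C1 = 7/3 (r>0 drops 1)

7/3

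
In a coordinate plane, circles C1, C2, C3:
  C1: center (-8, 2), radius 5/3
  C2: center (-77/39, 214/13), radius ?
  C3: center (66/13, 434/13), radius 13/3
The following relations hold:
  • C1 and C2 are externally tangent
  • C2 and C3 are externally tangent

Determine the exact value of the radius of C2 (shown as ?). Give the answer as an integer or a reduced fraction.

14

1. [ext C1·C2]  r_C2² + (10/3)r_C2 − 728/3 = 0  ⇒  r_C2 = 14 (r>0 drops 1)
2. [ext C2·C3]  r_C2² + (26/3)r_C2 − 952/3 = 0  ⇒  r_C2 = 14 (r>0 drops 1)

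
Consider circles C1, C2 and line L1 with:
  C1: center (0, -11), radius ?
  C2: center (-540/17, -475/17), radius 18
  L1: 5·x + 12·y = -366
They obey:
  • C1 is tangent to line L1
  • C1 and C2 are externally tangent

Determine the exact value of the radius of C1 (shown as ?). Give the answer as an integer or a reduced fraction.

1. [C1‖L1]  r_C1² − 324 = 0  ⇒  r_C1 = 18 (r>0 drops 1)
2. [ext C1·C2]  r_C1² + 36r_C1 − 972 = 0  ⇒  r_C1 = 18 (r>0 drops 1)

18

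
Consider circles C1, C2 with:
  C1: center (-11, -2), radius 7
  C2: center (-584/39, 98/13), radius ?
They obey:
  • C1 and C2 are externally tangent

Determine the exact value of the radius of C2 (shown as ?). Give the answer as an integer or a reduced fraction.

10/3

1. [ext C1·C2]  r_C2² + 14r_C2 − 520/9 = 0  ⇒  r_C2 = 10/3 (r>0 drops 1)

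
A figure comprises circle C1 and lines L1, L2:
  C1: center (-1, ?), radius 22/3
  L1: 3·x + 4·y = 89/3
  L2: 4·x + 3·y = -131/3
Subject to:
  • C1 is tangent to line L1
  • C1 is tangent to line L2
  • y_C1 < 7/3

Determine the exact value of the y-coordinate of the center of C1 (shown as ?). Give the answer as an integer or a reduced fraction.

-1

1. [C1‖L1]  y_C1² − (49/3)y_C1 − 52/3 = 0  ⇒  y_C1 = -1 or 52/3
2. [C1‖L2]  y_C1² + (238/9)y_C1 + 229/9 = 0  ⇒  y_C1 = -229/9 or -1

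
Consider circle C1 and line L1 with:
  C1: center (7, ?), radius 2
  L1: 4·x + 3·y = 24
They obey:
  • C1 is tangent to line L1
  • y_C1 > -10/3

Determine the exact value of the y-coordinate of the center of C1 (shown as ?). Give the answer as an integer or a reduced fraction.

2

1. [C1‖L1]  y_C1² + (8/3)y_C1 − 28/3 = 0  ⇒  y_C1 = -14/3 or 2
2. given y_C1 > -10/3: keep 2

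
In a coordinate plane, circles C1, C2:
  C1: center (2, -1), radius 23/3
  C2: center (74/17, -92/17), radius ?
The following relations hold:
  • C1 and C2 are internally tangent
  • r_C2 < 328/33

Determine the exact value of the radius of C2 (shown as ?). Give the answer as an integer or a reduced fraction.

1. [int C1,C2]  r_C2² − (46/3)r_C2 + 304/9 = 0  ⇒  r_C2 = 8/3 or 38/3
2. given r_C2 < 328/33: keep 8/3

8/3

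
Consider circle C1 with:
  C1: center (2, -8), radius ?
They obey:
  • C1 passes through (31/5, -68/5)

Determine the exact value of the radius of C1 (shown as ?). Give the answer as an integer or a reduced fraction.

7

1. [C1∋P]  r_C1² − 49 = 0  ⇒  r_C1 = 7 (r>0 drops 1)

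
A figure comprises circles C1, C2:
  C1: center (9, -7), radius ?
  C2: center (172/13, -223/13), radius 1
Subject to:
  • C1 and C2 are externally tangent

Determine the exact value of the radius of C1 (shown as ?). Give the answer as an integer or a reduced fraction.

1. [ext C1·C2]  r_C1² + 2r_C1 − 120 = 0  ⇒  r_C1 = 10 (r>0 drops 1)

10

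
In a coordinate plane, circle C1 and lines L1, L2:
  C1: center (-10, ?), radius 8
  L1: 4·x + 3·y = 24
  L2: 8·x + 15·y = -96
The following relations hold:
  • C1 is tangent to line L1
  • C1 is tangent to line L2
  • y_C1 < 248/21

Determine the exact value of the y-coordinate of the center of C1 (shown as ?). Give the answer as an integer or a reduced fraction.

8

1. [C1‖L1]  y_C1² − (128/3)y_C1 + 832/3 = 0  ⇒  y_C1 = 8 or 104/3
2. [C1‖L2]  y_C1² + (32/15)y_C1 − 1216/15 = 0  ⇒  y_C1 = -152/15 or 8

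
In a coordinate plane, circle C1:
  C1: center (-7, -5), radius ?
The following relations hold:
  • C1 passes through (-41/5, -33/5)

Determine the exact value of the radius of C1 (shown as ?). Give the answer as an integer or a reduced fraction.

1. [C1∋P]  r_C1² − 4 = 0  ⇒  r_C1 = 2 (r>0 drops 1)

2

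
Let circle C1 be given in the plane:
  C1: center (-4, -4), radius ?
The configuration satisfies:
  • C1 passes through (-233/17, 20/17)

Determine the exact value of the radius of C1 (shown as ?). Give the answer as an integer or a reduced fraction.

11

1. [C1∋P]  r_C1² − 121 = 0  ⇒  r_C1 = 11 (r>0 drops 1)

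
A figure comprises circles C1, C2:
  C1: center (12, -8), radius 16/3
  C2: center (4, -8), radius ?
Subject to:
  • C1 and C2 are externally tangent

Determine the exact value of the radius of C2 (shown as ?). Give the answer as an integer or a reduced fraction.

1. [ext C1·C2]  r_C2² + (32/3)r_C2 − 320/9 = 0  ⇒  r_C2 = 8/3 (r>0 drops 1)

8/3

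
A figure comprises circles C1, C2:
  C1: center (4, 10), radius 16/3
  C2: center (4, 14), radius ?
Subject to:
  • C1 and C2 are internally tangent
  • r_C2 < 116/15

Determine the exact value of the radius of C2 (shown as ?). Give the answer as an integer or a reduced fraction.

4/3

1. [int C1,C2]  r_C2² − (32/3)r_C2 + 112/9 = 0  ⇒  r_C2 = 4/3 or 28/3
2. given r_C2 < 116/15: keep 4/3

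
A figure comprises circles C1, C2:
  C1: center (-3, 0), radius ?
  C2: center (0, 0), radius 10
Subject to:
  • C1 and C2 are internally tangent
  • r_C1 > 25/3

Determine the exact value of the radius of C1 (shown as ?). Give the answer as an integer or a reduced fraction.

13

1. [int C1,C2]  r_C1² − 20r_C1 + 91 = 0  ⇒  r_C1 = 7 or 13
2. given r_C1 > 25/3: keep 13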